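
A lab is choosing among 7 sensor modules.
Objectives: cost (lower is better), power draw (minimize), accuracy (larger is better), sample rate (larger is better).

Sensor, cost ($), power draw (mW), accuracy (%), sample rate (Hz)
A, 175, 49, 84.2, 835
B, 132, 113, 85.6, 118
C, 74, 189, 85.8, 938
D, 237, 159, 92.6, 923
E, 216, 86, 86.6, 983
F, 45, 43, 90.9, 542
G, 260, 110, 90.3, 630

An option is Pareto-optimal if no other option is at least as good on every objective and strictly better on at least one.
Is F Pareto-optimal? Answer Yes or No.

Yes

A: worse on cost (175 vs 45).
B: worse on cost (132 vs 45).
C: worse on cost (74 vs 45).
D: worse on cost (237 vs 45).
E: worse on cost (216 vs 45).
G: worse on cost (260 vs 45).
No option is at least as good as F on every objective and strictly better on one.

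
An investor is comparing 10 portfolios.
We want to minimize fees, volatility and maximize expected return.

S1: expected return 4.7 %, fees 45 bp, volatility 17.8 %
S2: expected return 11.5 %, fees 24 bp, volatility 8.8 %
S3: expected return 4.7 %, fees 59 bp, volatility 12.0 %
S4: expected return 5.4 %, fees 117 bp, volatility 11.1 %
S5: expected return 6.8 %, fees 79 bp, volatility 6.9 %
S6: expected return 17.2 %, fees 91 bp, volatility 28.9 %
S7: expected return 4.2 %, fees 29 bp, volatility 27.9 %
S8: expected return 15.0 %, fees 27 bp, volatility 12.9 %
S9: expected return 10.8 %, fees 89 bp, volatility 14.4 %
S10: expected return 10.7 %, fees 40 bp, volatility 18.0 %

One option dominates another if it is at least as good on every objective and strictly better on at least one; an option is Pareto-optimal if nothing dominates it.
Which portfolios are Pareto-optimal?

S2, S5, S6, S8

S1: dominated by S2 (expected return 11.5≥4.7, fees 24≤45, volatility 8.8≤17.8).
S2: not dominated (best fees).
S3: dominated by S2 (expected return 11.5≥4.7, fees 24≤59, volatility 8.8≤12.0).
S4: dominated by S2 (expected return 11.5≥5.4, fees 24≤117, volatility 8.8≤11.1).
S5: not dominated (best volatility).
S6: not dominated (best expected return).
S7: dominated by S2 (expected return 11.5≥4.2, fees 24≤29, volatility 8.8≤27.9).
S8: not dominated.
S9: dominated by S2 (expected return 11.5≥10.8, fees 24≤89, volatility 8.8≤14.4).
S10: dominated by S2 (expected return 11.5≥10.7, fees 24≤40, volatility 8.8≤18.0).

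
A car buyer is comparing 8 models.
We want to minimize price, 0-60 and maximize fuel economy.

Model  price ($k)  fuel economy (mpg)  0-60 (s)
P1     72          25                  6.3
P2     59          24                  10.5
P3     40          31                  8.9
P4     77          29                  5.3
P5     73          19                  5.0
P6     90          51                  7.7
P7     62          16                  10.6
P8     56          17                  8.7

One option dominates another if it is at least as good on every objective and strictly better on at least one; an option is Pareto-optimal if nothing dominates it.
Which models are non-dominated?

P1: not dominated.
P2: dominated by P3 (price 40≤59, fuel economy 31≥24, 0-60 8.9≤10.5).
P3: not dominated (best price).
P4: not dominated.
P5: not dominated (best 0-60).
P6: not dominated (best fuel economy).
P7: dominated by P2 (price 59≤62, fuel economy 24≥16, 0-60 10.5≤10.6).
P8: not dominated.

P1, P3, P4, P5, P6, P8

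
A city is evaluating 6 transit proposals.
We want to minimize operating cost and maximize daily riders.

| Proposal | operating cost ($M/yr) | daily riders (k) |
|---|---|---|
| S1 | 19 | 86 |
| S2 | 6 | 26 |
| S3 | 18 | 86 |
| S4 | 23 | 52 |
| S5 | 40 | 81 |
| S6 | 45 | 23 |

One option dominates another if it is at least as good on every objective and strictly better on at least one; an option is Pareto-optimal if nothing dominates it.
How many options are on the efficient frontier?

2

S1: dominated by S3 (operating cost 18≤19, daily riders 86≥86).
S2: not dominated (best operating cost).
S3: not dominated.
S4: dominated by S1 (operating cost 19≤23, daily riders 86≥52).
S5: dominated by S1 (operating cost 19≤40, daily riders 86≥81).
S6: dominated by S1 (operating cost 19≤45, daily riders 86≥23).
Pareto-optimal: S2, S3 → 2.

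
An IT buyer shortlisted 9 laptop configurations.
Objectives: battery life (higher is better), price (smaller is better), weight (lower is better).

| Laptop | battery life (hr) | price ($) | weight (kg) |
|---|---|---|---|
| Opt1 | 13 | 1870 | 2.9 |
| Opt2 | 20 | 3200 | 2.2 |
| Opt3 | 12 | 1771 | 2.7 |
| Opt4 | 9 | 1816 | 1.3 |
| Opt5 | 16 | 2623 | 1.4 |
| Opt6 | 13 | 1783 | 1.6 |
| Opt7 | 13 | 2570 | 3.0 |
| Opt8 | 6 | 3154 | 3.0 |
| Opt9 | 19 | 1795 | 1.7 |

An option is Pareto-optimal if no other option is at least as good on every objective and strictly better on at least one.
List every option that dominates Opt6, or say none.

none

Opt1: worse on price (1870 vs 1783).
Opt2: worse on price (3200 vs 1783).
Opt3: worse on battery life (12 vs 13).
Opt4: worse on battery life (9 vs 13).
Opt5: worse on price (2623 vs 1783).
Opt7: worse on price (2570 vs 1783).
Opt8: worse on battery life (6 vs 13).
Opt9: worse on price (1795 vs 1783).
No option dominates Opt6.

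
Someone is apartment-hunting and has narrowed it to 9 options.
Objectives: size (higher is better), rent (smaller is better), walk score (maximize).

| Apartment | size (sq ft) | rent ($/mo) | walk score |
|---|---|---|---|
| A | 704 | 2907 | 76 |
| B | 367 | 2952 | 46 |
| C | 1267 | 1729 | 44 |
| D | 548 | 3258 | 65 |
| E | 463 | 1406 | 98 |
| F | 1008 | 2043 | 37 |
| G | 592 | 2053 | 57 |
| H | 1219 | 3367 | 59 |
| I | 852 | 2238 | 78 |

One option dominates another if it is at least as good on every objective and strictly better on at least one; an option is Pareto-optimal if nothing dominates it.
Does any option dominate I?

No

A: worse on size (704 vs 852).
B: worse on size (367 vs 852).
C: worse on walk score (44 vs 78).
D: worse on size (548 vs 852).
E: worse on size (463 vs 852).
F: worse on walk score (37 vs 78).
G: worse on size (592 vs 852).
H: worse on rent (3367 vs 2238).
No option is at least as good as I on every objective and strictly better on one.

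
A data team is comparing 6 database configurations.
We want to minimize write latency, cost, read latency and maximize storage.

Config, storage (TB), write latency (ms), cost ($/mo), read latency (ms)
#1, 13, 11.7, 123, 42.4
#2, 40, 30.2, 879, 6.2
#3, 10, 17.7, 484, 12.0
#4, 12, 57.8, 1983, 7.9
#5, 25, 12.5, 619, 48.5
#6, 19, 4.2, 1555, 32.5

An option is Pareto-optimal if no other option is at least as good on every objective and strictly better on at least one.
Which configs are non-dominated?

#1: not dominated (best cost).
#2: not dominated (best storage).
#3: not dominated.
#4: dominated by #2 (storage 40≥12, write latency 30.2≤57.8, cost 879≤1983, read latency 6.2≤7.9).
#5: not dominated.
#6: not dominated (best write latency).

#1, #2, #3, #5, #6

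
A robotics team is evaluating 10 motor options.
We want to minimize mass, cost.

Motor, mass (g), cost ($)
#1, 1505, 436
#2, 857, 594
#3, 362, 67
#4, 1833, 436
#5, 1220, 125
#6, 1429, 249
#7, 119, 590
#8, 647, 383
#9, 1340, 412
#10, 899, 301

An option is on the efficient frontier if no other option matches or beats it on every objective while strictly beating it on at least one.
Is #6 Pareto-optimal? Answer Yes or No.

#3 vs #6: mass 362≤1429, cost 67≤249 — #3 is at least as good on every objective and strictly better on at least one, so #3 dominates #6.

No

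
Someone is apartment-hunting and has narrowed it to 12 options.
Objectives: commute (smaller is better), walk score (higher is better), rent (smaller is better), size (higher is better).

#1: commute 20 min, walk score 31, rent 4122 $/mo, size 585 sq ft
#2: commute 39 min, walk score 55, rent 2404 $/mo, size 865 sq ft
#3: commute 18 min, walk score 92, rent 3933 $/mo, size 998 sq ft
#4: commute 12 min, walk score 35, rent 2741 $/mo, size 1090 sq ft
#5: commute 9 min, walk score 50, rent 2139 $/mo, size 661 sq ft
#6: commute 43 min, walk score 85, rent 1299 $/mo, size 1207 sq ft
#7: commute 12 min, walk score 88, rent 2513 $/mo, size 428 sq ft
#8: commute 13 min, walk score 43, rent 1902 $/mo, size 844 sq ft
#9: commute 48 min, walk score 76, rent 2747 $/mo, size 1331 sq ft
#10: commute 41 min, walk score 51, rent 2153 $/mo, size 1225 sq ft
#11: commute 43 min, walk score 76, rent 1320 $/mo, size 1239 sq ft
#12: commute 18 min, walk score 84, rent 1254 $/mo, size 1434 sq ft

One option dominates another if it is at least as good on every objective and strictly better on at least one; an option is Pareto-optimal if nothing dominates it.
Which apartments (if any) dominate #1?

#3, #4, #5, #8, #12

#3: commute 18≤20, walk score 92≥31, rent 3933≤4122, size 998≥585 — dominates #1.
#4: commute 12≤20, walk score 35≥31, rent 2741≤4122, size 1090≥585 — dominates #1.
#5: commute 9≤20, walk score 50≥31, rent 2139≤4122, size 661≥585 — dominates #1.
#8: commute 13≤20, walk score 43≥31, rent 1902≤4122, size 844≥585 — dominates #1.
#12: commute 18≤20, walk score 84≥31, rent 1254≤4122, size 1434≥585 — dominates #1.
Others (#2, #6, #7, #9, #10, #11) are each worse than #1 on at least one objective.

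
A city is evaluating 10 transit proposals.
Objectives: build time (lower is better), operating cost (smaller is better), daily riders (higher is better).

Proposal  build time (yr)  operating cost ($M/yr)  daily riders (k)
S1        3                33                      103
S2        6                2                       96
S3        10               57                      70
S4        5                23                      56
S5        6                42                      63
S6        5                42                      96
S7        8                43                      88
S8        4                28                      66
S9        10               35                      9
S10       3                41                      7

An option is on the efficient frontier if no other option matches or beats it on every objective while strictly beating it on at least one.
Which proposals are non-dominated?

S1: not dominated (best daily riders).
S2: not dominated (best operating cost).
S3: dominated by S1 (build time 3≤10, operating cost 33≤57, daily riders 103≥70).
S4: not dominated.
S5: dominated by S1 (build time 3≤6, operating cost 33≤42, daily riders 103≥63).
S6: dominated by S1 (build time 3≤5, operating cost 33≤42, daily riders 103≥96).
S7: dominated by S1 (build time 3≤8, operating cost 33≤43, daily riders 103≥88).
S8: not dominated.
S9: dominated by S1 (build time 3≤10, operating cost 33≤35, daily riders 103≥9).
S10: dominated by S1 (build time 3≤3, operating cost 33≤41, daily riders 103≥7).

S1, S2, S4, S8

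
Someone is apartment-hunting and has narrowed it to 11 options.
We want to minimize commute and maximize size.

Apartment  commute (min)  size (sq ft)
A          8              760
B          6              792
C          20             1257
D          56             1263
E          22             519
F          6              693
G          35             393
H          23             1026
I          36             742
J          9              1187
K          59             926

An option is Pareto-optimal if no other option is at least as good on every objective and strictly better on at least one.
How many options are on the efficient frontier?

4

A: dominated by B (commute 6≤8, size 792≥760).
B: not dominated.
C: not dominated.
D: not dominated (best size).
E: dominated by A (commute 8≤22, size 760≥519).
F: dominated by B (commute 6≤6, size 792≥693).
G: dominated by A (commute 8≤35, size 760≥393).
H: dominated by C (commute 20≤23, size 1257≥1026).
I: dominated by A (commute 8≤36, size 760≥742).
J: not dominated.
K: dominated by C (commute 20≤59, size 1257≥926).
Pareto-optimal: B, C, D, J → 4.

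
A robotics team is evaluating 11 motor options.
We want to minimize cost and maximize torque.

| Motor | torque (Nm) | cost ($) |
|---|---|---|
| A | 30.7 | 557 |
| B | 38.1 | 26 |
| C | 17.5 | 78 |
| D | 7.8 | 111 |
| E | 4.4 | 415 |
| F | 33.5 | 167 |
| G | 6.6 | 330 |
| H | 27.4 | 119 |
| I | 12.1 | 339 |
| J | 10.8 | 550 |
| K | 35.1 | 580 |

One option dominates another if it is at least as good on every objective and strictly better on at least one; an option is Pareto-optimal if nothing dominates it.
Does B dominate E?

B vs E: torque 38.1≥4.4, cost 26≤415 — B is at least as good on every objective with at least one strict improvement.

Yes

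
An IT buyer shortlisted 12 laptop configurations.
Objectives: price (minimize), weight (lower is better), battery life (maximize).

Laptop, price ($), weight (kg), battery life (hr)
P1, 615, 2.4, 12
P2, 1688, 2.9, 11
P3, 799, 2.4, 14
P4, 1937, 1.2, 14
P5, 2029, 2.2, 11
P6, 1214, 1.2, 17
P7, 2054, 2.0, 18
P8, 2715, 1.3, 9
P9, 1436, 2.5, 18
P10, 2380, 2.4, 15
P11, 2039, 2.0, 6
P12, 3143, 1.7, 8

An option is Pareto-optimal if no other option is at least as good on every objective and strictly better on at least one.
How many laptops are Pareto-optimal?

5

P1: not dominated (best price).
P2: dominated by P1 (price 615≤1688, weight 2.4≤2.9, battery life 12≥11).
P3: not dominated.
P4: dominated by P6 (price 1214≤1937, weight 1.2≤1.2, battery life 17≥14).
P5: dominated by P4 (price 1937≤2029, weight 1.2≤2.2, battery life 14≥11).
P6: not dominated.
P7: not dominated.
P8: dominated by P4 (price 1937≤2715, weight 1.2≤1.3, battery life 14≥9).
P9: not dominated.
P10: dominated by P6 (price 1214≤2380, weight 1.2≤2.4, battery life 17≥15).
P11: dominated by P4 (price 1937≤2039, weight 1.2≤2.0, battery life 14≥6).
P12: dominated by P4 (price 1937≤3143, weight 1.2≤1.7, battery life 14≥8).
Pareto-optimal: P1, P3, P6, P7, P9 → 5.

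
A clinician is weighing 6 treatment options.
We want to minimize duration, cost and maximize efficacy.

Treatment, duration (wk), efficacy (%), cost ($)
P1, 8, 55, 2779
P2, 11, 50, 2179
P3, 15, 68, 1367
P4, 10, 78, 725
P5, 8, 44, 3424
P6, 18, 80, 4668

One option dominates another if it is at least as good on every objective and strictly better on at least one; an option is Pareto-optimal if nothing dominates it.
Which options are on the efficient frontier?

P1, P4, P6

P1: not dominated.
P2: dominated by P4 (duration 10≤11, efficacy 78≥50, cost 725≤2179).
P3: dominated by P4 (duration 10≤15, efficacy 78≥68, cost 725≤1367).
P4: not dominated (best cost).
P5: dominated by P1 (duration 8≤8, efficacy 55≥44, cost 2779≤3424).
P6: not dominated (best efficacy).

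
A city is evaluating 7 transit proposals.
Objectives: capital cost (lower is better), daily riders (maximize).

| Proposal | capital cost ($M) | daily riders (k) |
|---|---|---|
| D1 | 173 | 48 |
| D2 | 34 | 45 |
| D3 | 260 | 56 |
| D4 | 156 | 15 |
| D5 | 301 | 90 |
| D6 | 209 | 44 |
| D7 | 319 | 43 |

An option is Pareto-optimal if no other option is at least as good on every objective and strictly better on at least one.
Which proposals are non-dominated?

D1: not dominated.
D2: not dominated (best capital cost).
D3: not dominated.
D4: dominated by D2 (capital cost 34≤156, daily riders 45≥15).
D5: not dominated (best daily riders).
D6: dominated by D1 (capital cost 173≤209, daily riders 48≥44).
D7: dominated by D1 (capital cost 173≤319, daily riders 48≥43).

D1, D2, D3, D5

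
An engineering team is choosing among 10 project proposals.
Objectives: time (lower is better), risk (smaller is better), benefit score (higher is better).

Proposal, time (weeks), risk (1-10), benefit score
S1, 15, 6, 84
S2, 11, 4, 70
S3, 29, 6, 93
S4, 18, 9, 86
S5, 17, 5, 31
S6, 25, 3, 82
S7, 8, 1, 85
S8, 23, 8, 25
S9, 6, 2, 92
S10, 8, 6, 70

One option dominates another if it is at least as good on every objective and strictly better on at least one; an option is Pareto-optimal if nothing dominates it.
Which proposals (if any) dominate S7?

S1: worse on time (15 vs 8).
S2: worse on time (11 vs 8).
S3: worse on time (29 vs 8).
S4: worse on time (18 vs 8).
S5: worse on time (17 vs 8).
S6: worse on time (25 vs 8).
S8: worse on time (23 vs 8).
S9: worse on risk (2 vs 1).
S10: worse on risk (6 vs 1).
No option dominates S7.

none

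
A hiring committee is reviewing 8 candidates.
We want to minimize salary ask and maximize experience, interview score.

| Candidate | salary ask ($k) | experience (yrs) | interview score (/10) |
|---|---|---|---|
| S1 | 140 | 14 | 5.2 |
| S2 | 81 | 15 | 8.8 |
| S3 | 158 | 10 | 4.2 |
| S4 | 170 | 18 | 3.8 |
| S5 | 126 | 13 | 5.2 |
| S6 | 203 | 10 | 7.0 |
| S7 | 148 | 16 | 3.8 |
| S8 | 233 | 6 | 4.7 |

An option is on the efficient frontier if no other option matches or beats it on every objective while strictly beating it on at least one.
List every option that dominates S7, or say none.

S1: worse on experience (14 vs 16).
S2: worse on experience (15 vs 16).
S3: worse on salary ask (158 vs 148).
S4: worse on salary ask (170 vs 148).
S5: worse on experience (13 vs 16).
S6: worse on salary ask (203 vs 148).
S8: worse on salary ask (233 vs 148).
No option dominates S7.

none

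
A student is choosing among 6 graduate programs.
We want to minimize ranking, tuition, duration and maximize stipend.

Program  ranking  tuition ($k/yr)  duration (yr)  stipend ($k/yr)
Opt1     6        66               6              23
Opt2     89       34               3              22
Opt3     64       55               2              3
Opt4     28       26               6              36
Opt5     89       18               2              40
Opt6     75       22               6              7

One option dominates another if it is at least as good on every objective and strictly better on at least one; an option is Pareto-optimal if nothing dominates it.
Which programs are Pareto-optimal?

Opt1, Opt3, Opt4, Opt5, Opt6

Opt1: not dominated (best ranking).
Opt2: dominated by Opt5 (ranking 89≤89, tuition 18≤34, duration 2≤3, stipend 40≥22).
Opt3: not dominated.
Opt4: not dominated.
Opt5: not dominated (best tuition).
Opt6: not dominated.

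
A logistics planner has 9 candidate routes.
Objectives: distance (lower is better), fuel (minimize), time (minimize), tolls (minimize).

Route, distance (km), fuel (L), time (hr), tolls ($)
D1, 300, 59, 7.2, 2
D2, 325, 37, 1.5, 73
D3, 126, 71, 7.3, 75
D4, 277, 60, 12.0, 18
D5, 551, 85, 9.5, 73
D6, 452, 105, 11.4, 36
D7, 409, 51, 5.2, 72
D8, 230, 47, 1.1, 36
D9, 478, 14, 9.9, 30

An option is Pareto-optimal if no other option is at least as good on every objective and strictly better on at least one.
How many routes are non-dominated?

6

D1: not dominated (best tolls).
D2: not dominated.
D3: not dominated (best distance).
D4: not dominated.
D5: dominated by D1 (distance 300≤551, fuel 59≤85, time 7.2≤9.5, tolls 2≤73).
D6: dominated by D1 (distance 300≤452, fuel 59≤105, time 7.2≤11.4, tolls 2≤36).
D7: dominated by D8 (distance 230≤409, fuel 47≤51, time 1.1≤5.2, tolls 36≤72).
D8: not dominated (best time).
D9: not dominated (best fuel).
Pareto-optimal: D1, D2, D3, D4, D8, D9 → 6.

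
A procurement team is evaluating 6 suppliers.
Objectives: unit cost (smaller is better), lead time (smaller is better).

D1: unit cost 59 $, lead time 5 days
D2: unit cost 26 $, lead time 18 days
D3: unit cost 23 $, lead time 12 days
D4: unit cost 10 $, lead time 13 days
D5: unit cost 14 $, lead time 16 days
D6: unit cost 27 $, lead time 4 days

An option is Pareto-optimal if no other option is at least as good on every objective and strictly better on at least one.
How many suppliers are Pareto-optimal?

3

D1: dominated by D6 (unit cost 27≤59, lead time 4≤5).
D2: dominated by D3 (unit cost 23≤26, lead time 12≤18).
D3: not dominated.
D4: not dominated (best unit cost).
D5: dominated by D4 (unit cost 10≤14, lead time 13≤16).
D6: not dominated (best lead time).
Pareto-optimal: D3, D4, D6 → 3.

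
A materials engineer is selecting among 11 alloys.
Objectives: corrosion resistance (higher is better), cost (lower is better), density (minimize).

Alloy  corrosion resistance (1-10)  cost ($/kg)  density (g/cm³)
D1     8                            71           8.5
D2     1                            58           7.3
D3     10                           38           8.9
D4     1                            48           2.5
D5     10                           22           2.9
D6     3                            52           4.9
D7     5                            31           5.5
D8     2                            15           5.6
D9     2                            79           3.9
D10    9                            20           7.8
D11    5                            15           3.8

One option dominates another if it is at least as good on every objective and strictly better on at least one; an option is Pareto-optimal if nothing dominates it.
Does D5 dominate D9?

D5 vs D9: corrosion resistance 10≥2, cost 22≤79, density 2.9≤3.9 — D5 is at least as good on every objective with at least one strict improvement.

Yes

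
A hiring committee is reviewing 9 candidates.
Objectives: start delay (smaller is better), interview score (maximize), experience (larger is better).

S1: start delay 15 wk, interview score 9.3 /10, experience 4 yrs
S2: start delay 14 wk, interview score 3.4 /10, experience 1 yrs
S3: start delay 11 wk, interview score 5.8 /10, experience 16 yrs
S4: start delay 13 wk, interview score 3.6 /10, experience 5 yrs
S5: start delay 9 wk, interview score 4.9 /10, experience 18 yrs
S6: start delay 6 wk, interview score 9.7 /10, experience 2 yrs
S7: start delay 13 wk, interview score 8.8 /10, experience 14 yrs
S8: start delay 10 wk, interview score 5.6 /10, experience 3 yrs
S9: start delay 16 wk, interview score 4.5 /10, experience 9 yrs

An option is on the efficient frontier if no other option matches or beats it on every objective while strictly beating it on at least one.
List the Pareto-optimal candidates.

S1, S3, S5, S6, S7, S8

S1: not dominated.
S2: dominated by S3 (start delay 11≤14, interview score 5.8≥3.4, experience 16≥1).
S3: not dominated.
S4: dominated by S3 (start delay 11≤13, interview score 5.8≥3.6, experience 16≥5).
S5: not dominated (best experience).
S6: not dominated (best start delay).
S7: not dominated.
S8: not dominated.
S9: dominated by S3 (start delay 11≤16, interview score 5.8≥4.5, experience 16≥9).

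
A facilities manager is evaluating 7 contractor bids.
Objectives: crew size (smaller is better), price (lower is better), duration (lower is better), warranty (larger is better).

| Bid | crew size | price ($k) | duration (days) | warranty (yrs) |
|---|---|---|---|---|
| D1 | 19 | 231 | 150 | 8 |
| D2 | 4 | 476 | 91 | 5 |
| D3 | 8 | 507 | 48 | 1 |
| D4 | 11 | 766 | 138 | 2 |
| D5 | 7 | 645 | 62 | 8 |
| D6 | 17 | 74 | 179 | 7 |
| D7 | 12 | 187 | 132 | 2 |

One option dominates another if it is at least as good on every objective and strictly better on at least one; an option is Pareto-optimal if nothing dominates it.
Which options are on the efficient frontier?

D1, D2, D3, D5, D6, D7

D1: not dominated.
D2: not dominated (best crew size).
D3: not dominated (best duration).
D4: dominated by D2 (crew size 4≤11, price 476≤766, duration 91≤138, warranty 5≥2).
D5: not dominated.
D6: not dominated (best price).
D7: not dominated.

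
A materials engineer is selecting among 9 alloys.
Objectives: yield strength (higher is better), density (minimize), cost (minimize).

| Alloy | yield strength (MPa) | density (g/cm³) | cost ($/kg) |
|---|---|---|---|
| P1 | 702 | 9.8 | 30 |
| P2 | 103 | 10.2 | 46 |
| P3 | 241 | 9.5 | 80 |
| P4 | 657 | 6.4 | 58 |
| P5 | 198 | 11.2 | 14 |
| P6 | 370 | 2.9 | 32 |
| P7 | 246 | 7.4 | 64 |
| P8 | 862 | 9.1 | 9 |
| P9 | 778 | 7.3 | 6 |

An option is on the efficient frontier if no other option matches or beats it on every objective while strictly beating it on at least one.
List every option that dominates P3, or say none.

P4, P6, P7, P8, P9

P4: yield strength 657≥241, density 6.4≤9.5, cost 58≤80 — dominates P3.
P6: yield strength 370≥241, density 2.9≤9.5, cost 32≤80 — dominates P3.
P7: yield strength 246≥241, density 7.4≤9.5, cost 64≤80 — dominates P3.
P8: yield strength 862≥241, density 9.1≤9.5, cost 9≤80 — dominates P3.
P9: yield strength 778≥241, density 7.3≤9.5, cost 6≤80 — dominates P3.
Others (P1, P2, P5) are each worse than P3 on at least one objective.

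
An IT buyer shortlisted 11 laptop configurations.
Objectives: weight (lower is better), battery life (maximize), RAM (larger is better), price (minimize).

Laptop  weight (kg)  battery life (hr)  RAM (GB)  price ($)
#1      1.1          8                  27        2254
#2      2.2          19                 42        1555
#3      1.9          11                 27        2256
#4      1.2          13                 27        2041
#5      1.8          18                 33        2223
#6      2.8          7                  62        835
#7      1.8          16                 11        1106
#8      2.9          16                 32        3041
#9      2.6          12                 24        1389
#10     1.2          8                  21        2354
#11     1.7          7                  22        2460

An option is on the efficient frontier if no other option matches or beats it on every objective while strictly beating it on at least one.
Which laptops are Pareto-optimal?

#1, #2, #4, #5, #6, #7, #9

#1: not dominated (best weight).
#2: not dominated (best battery life).
#3: dominated by #4 (weight 1.2≤1.9, battery life 13≥11, RAM 27≥27, price 2041≤2256).
#4: not dominated.
#5: not dominated.
#6: not dominated (best RAM).
#7: not dominated.
#8: dominated by #2 (weight 2.2≤2.9, battery life 19≥16, RAM 42≥32, price 1555≤3041).
#9: not dominated.
#10: dominated by #1 (weight 1.1≤1.2, battery life 8≥8, RAM 27≥21, price 2254≤2354).
#11: dominated by #1 (weight 1.1≤1.7, battery life 8≥7, RAM 27≥22, price 2254≤2460).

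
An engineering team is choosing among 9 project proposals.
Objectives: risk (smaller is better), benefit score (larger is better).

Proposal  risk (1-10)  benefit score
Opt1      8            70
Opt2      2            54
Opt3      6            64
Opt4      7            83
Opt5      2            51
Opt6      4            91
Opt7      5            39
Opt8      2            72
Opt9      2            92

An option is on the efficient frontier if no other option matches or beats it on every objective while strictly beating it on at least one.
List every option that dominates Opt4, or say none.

Opt6: risk 4≤7, benefit score 91≥83 — dominates Opt4.
Opt9: risk 2≤7, benefit score 92≥83 — dominates Opt4.
Others (Opt1, Opt2, Opt3, Opt5, Opt7, Opt8) are each worse than Opt4 on at least one objective.

Opt6, Opt9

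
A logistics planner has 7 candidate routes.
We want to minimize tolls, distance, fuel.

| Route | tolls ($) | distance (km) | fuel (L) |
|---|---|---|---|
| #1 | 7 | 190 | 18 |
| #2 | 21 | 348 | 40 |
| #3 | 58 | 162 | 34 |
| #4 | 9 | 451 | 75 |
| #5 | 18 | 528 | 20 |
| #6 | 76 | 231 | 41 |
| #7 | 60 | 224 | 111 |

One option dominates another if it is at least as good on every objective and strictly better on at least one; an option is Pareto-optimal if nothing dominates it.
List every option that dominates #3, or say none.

#1: worse on distance (190 vs 162).
#2: worse on distance (348 vs 162).
#4: worse on distance (451 vs 162).
#5: worse on distance (528 vs 162).
#6: worse on tolls (76 vs 58).
#7: worse on tolls (60 vs 58).
No option dominates #3.

none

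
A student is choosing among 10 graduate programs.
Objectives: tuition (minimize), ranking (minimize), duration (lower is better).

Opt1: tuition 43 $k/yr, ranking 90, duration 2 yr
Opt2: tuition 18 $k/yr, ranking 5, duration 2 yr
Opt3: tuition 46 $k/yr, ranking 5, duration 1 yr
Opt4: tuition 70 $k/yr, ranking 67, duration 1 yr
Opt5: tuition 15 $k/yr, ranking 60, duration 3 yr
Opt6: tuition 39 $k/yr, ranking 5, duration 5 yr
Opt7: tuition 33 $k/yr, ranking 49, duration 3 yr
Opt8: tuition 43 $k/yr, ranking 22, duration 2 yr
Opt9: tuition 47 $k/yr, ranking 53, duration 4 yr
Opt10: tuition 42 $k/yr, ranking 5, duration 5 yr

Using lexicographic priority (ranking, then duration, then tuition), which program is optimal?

Opt3

First minimize ranking: best is 5, kept {Opt2, Opt3, Opt6, Opt10}.
Then minimize duration: best is 1, kept {Opt3}.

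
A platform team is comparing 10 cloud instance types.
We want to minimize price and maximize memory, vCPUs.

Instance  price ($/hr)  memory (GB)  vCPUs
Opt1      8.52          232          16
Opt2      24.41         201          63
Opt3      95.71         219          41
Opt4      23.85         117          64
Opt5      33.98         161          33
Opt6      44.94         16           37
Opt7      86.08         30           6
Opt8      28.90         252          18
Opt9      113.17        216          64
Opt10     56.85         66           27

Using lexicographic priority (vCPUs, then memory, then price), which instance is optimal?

First maximize vCPUs: best is 64, kept {Opt4, Opt9}.
Then maximize memory: best is 216, kept {Opt9}.

Opt9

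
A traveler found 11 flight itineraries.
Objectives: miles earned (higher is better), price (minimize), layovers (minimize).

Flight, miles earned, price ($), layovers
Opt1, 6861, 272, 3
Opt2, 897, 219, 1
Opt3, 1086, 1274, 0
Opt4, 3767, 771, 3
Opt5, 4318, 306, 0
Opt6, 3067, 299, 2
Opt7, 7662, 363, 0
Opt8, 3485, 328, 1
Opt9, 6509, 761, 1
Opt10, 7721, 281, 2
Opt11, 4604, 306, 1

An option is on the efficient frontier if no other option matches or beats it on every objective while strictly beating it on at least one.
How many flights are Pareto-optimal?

6

Opt1: not dominated.
Opt2: not dominated (best price).
Opt3: dominated by Opt5 (miles earned 4318≥1086, price 306≤1274, layovers 0≤0).
Opt4: dominated by Opt1 (miles earned 6861≥3767, price 272≤771, layovers 3≤3).
Opt5: not dominated.
Opt6: dominated by Opt10 (miles earned 7721≥3067, price 281≤299, layovers 2≤2).
Opt7: not dominated.
Opt8: dominated by Opt5 (miles earned 4318≥3485, price 306≤328, layovers 0≤1).
Opt9: dominated by Opt7 (miles earned 7662≥6509, price 363≤761, layovers 0≤1).
Opt10: not dominated (best miles earned).
Opt11: not dominated.
Pareto-optimal: Opt1, Opt2, Opt5, Opt7, Opt10, Opt11 → 6.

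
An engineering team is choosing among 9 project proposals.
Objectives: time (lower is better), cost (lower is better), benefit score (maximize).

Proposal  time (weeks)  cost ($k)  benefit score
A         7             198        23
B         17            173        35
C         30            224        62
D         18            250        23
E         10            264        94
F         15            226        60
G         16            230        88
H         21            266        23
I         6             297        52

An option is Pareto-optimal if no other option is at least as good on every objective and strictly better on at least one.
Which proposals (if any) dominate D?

A: time 7≤18, cost 198≤250, benefit score 23≥23 — dominates D.
B: time 17≤18, cost 173≤250, benefit score 35≥23 — dominates D.
F: time 15≤18, cost 226≤250, benefit score 60≥23 — dominates D.
G: time 16≤18, cost 230≤250, benefit score 88≥23 — dominates D.
Others (C, E, H, I) are each worse than D on at least one objective.

A, B, F, G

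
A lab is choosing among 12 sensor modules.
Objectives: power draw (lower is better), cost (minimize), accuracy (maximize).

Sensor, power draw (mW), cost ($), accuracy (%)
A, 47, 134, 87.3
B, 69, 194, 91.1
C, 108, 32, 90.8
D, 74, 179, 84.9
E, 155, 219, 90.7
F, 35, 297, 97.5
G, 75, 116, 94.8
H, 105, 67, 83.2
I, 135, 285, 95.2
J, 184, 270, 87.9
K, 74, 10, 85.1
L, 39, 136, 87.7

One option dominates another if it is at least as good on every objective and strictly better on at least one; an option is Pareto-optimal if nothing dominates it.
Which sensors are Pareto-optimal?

A, B, C, F, G, I, K, L

A: not dominated.
B: not dominated.
C: not dominated.
D: dominated by A (power draw 47≤74, cost 134≤179, accuracy 87.3≥84.9).
E: dominated by B (power draw 69≤155, cost 194≤219, accuracy 91.1≥90.7).
F: not dominated (best power draw).
G: not dominated.
H: dominated by K (power draw 74≤105, cost 10≤67, accuracy 85.1≥83.2).
I: not dominated.
J: dominated by B (power draw 69≤184, cost 194≤270, accuracy 91.1≥87.9).
K: not dominated (best cost).
L: not dominated.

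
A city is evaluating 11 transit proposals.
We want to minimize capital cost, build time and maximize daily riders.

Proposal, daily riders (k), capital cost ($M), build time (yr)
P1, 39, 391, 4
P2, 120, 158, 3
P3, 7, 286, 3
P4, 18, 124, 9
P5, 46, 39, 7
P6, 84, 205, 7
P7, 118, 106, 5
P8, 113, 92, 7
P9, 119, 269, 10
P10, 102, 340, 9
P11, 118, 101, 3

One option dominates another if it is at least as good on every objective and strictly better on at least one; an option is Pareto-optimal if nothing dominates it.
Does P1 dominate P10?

P1 vs P10: P1 is worse on daily riders (39 vs 102), so it does not dominate P10.

No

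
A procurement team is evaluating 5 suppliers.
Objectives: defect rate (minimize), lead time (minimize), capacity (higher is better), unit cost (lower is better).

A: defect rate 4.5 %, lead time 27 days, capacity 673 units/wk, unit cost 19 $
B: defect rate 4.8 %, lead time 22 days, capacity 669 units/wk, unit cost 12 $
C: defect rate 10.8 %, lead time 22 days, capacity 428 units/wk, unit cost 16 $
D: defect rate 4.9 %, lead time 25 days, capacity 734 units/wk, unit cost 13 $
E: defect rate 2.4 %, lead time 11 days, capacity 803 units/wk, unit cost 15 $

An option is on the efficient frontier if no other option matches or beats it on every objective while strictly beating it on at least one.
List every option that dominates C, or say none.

B, E

B: defect rate 4.8≤10.8, lead time 22≤22, capacity 669≥428, unit cost 12≤16 — dominates C.
E: defect rate 2.4≤10.8, lead time 11≤22, capacity 803≥428, unit cost 15≤16 — dominates C.
Others (A, D) are each worse than C on at least one objective.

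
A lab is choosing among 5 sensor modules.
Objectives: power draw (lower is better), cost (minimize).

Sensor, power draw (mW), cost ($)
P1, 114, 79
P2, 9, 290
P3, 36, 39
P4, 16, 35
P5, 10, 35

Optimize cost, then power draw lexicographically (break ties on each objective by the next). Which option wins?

First minimize cost: best is 35, kept {P4, P5}.
Then minimize power draw: best is 10, kept {P5}.

P5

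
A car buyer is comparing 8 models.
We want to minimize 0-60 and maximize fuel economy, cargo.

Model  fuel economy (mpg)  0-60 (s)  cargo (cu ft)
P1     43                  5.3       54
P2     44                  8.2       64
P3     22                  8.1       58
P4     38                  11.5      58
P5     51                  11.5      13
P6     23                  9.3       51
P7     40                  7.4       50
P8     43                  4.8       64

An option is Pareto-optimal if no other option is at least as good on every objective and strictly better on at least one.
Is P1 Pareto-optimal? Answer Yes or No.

P8 vs P1: fuel economy 43≥43, 0-60 4.8≤5.3, cargo 64≥54 — P8 is at least as good on every objective and strictly better on at least one, so P8 dominates P1.

No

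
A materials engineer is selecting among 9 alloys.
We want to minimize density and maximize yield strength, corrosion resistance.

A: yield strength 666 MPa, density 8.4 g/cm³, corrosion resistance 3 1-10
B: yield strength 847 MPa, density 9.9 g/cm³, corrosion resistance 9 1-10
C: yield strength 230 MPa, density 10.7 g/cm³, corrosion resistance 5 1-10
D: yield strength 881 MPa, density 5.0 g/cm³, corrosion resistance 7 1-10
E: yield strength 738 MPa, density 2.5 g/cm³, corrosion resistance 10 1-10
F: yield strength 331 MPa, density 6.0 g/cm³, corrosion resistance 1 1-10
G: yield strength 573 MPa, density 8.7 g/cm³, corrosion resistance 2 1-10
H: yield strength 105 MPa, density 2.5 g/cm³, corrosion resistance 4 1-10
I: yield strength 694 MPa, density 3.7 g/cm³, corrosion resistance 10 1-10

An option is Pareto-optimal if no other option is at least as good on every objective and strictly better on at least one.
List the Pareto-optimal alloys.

A: dominated by D (yield strength 881≥666, density 5.0≤8.4, corrosion resistance 7≥3).
B: not dominated.
C: dominated by B (yield strength 847≥230, density 9.9≤10.7, corrosion resistance 9≥5).
D: not dominated (best yield strength).
E: not dominated.
F: dominated by D (yield strength 881≥331, density 5.0≤6.0, corrosion resistance 7≥1).
G: dominated by A (yield strength 666≥573, density 8.4≤8.7, corrosion resistance 3≥2).
H: dominated by E (yield strength 738≥105, density 2.5≤2.5, corrosion resistance 10≥4).
I: dominated by E (yield strength 738≥694, density 2.5≤3.7, corrosion resistance 10≥10).

B, D, E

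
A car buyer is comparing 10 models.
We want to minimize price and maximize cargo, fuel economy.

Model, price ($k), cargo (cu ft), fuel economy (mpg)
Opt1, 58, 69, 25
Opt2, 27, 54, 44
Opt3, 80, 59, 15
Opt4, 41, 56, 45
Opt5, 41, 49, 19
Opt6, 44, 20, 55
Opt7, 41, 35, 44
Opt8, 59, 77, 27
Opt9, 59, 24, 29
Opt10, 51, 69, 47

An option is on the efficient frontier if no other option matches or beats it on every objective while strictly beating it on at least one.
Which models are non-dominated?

Opt2, Opt4, Opt6, Opt8, Opt10

Opt1: dominated by Opt10 (price 51≤58, cargo 69≥69, fuel economy 47≥25).
Opt2: not dominated (best price).
Opt3: dominated by Opt1 (price 58≤80, cargo 69≥59, fuel economy 25≥15).
Opt4: not dominated.
Opt5: dominated by Opt2 (price 27≤41, cargo 54≥49, fuel economy 44≥19).
Opt6: not dominated (best fuel economy).
Opt7: dominated by Opt2 (price 27≤41, cargo 54≥35, fuel economy 44≥44).
Opt8: not dominated (best cargo).
Opt9: dominated by Opt2 (price 27≤59, cargo 54≥24, fuel economy 44≥29).
Opt10: not dominated.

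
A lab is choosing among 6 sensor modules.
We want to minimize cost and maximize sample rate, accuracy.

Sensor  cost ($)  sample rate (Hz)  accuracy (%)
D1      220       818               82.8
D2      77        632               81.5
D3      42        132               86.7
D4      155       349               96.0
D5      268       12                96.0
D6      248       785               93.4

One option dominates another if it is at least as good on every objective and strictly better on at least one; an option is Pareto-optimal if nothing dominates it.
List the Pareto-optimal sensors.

D1, D2, D3, D4, D6

D1: not dominated (best sample rate).
D2: not dominated.
D3: not dominated (best cost).
D4: not dominated.
D5: dominated by D4 (cost 155≤268, sample rate 349≥12, accuracy 96.0≥96.0).
D6: not dominated.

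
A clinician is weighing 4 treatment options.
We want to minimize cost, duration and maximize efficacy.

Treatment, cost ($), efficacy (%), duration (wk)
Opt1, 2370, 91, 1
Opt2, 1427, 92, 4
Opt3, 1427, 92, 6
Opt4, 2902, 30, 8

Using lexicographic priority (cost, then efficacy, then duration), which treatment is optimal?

Opt2

First minimize cost: best is 1427, kept {Opt2, Opt3}.
Then maximize efficacy: best is 92, kept {Opt2, Opt3}.
Then minimize duration: best is 4, kept {Opt2}.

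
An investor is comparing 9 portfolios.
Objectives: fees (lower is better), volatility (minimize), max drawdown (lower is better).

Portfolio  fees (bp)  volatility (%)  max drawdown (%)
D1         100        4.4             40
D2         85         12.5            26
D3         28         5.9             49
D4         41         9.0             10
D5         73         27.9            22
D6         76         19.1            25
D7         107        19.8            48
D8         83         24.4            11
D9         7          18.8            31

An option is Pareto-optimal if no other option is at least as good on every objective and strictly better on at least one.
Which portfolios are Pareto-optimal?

D1: not dominated (best volatility).
D2: dominated by D4 (fees 41≤85, volatility 9.0≤12.5, max drawdown 10≤26).
D3: not dominated.
D4: not dominated (best max drawdown).
D5: dominated by D4 (fees 41≤73, volatility 9.0≤27.9, max drawdown 10≤22).
D6: dominated by D4 (fees 41≤76, volatility 9.0≤19.1, max drawdown 10≤25).
D7: dominated by D1 (fees 100≤107, volatility 4.4≤19.8, max drawdown 40≤48).
D8: dominated by D4 (fees 41≤83, volatility 9.0≤24.4, max drawdown 10≤11).
D9: not dominated (best fees).

D1, D3, D4, D9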